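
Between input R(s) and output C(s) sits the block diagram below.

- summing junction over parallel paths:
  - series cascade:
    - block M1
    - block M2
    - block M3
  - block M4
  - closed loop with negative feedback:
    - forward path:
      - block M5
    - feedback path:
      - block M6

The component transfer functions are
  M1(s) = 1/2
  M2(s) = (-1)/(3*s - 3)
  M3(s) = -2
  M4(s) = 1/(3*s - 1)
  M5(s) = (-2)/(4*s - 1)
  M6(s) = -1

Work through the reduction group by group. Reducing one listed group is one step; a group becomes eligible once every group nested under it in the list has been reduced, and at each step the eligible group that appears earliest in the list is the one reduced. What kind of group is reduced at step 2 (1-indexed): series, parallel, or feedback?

Step 1. combine M1, M2, M3 in series
Step 2. reduce the feedback loop with forward M5 and return M6
Step 3. add (M1*M2*M3), M4, [M5/(1+M5*M6)] (parallel)
At step 2 the group reduced is feedback.

Answer: feedback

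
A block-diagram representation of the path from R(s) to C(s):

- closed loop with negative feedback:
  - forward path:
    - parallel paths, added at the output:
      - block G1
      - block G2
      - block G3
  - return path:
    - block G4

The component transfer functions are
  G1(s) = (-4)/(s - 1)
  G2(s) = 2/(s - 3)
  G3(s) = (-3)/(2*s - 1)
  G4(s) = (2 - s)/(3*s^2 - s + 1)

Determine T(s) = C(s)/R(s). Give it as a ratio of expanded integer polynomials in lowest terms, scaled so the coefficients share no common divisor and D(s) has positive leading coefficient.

First reduce the diagram to T(s).

Step 1: add G1, G2, G3 (parallel) gives (-7*s^2 + 34*s - 19)/(2*s^3 - 9*s^2 + 10*s - 3)
Step 2: reduce the feedback loop with forward (G1+G2+G3) and return G4, giving the overall T(s)

Answer: (-21*s^4 + 109*s^3 - 98*s^2 + 53*s - 19)/(6*s^5 - 29*s^4 + 48*s^3 - 76*s^2 + 100*s - 41)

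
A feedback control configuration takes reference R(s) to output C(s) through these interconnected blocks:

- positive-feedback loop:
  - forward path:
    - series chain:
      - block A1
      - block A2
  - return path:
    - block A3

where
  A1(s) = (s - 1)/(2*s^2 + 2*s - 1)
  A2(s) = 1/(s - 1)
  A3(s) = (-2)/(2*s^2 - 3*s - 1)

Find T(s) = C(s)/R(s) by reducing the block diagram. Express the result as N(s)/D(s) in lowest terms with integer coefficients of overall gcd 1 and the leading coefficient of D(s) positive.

First reduce the diagram to T(s).

Step 1 - series reduction of A1, A2; result 1/(2*s^2 + 2*s - 1)
Step 2 - close the feedback loop around (A1*A2), A3 - this is the overall T(s), already in the required normalized form

Answer: (2*s^2 - 3*s - 1)/(4*s^4 - 2*s^3 - 10*s^2 + s + 3)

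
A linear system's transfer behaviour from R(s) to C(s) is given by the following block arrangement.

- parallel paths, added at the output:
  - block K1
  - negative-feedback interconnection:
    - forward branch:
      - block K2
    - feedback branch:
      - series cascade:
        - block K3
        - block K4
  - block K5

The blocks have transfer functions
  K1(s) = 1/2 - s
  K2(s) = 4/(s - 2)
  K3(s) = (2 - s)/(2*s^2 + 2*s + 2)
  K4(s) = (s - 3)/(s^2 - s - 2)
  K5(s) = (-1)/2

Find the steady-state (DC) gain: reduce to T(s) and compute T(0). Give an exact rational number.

(1) reduce the series chain K3, K4; result (3 - s)/(2*s^3 + 4*s^2 + 4*s + 2)
(2) reduce the feedback loop with forward K2 and return (K3*K4); result (4*s^3 + 8*s^2 + 8*s + 4)/(s^4 - 2*s^2 - 5*s + 4)
(3) add K1, [K2/(1+K2*(K3*K4))], K5 (parallel); result (-s^5 + 6*s^3 + 13*s^2 + 4*s + 4)/(s^4 - 2*s^2 - 5*s + 4)
DC gain: substitute s = 0 into T(s) from step 3: T(0) = 4/4 = 1.

Hence the answer: 1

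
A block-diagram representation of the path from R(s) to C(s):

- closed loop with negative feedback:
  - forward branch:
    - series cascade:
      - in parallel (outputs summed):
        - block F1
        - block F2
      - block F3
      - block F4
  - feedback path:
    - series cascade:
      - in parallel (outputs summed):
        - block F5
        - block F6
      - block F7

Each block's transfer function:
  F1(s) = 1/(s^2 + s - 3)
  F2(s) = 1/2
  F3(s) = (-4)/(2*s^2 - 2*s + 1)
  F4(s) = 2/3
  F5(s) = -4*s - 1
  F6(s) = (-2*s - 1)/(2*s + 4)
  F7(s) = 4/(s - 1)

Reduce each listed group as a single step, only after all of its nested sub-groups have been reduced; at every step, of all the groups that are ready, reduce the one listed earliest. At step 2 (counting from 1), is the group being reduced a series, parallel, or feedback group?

Step 1: reduce the parallel group F1, F2
Step 2: reduce the series chain (F1+F2), F3, F4
Step 3: combine F5, F6 in parallel
Step 4: cascade (F5+F6), F7
Step 5: feedback reduction of ((F1+F2)*F3*F4), ((F5+F6)*F7)
At step 2 the group reduced is series.

Hence the answer: series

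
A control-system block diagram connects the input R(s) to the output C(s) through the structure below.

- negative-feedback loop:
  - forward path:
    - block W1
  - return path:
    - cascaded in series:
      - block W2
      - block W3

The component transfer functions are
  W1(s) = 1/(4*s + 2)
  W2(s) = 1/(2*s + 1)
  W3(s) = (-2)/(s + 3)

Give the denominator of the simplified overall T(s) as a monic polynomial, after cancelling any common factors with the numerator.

Step 1 - cascade W2, W3 -> (-2)/(2*s^2 + 7*s + 3)
Step 2 - feedback reduction of W1, (W2*W3) -> (2*s^2 + 7*s + 3)/(8*s^3 + 32*s^2 + 26*s + 4)
Step 2 gives the fully reduced T(s), with no common factor left to cancel. The denominator's leading coefficient is 8, so divide each of its coefficients by 8 to get the monic form.

Therefore the answer is s^3 + 4*s^2 + 13*s/4 + 1/2.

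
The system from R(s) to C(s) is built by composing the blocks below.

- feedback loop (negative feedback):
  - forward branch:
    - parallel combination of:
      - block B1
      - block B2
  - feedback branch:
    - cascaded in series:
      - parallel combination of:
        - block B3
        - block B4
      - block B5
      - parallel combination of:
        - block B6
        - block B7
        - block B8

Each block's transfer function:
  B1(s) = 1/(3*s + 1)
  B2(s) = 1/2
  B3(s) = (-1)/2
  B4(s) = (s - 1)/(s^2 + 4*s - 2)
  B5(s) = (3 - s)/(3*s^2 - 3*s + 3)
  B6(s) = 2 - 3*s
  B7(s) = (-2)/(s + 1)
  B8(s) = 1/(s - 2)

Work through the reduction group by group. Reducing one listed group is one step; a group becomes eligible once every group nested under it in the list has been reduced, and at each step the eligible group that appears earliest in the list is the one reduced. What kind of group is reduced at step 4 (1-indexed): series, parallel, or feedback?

(1) parallel reduction of B1, B2
(2) combine B3, B4 in parallel
(3) reduce the parallel group B6, B7, B8
(4) series reduction of (B3+B4), B5, (B6+B7+B8)
(5) feedback reduction of (B1+B2), ((B3+B4)*B5*(B6+B7+B8))
So the answer for step 4 is series.

Therefore the answer is series.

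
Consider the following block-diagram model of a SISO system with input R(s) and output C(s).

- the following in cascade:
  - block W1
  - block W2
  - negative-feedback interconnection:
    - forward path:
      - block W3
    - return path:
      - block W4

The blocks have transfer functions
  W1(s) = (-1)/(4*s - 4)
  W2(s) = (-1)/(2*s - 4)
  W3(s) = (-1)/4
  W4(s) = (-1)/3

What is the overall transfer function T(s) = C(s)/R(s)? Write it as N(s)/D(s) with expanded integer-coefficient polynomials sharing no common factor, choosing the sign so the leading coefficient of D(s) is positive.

(1) feedback reduction of W3, W4: (-3)/13
(2) series reduction of W1, W2, [W3/(1+W3*W4)], which is the overall transfer function T(s) = C(s)/R(s) in lowest terms

Therefore the answer is (-3)/(104*s^2 - 312*s + 208).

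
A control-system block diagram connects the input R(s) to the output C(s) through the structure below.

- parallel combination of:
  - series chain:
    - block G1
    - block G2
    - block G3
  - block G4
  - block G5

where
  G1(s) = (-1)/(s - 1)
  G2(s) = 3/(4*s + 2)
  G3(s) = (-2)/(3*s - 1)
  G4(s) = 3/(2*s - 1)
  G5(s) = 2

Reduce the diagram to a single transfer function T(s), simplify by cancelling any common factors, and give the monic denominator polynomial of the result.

(1) combine G1, G2, G3 in series, giving 3/(6*s^3 - 5*s^2 - 2*s + 1)
(2) reduce the parallel group (G1*G2*G3), G4, G5, giving (24*s^4 - 14*s^3 - 13*s^2 + 8*s - 2)/(12*s^4 - 16*s^3 + s^2 + 4*s - 1)
The result of step 2 is T(s) in lowest terms. Its denominator has leading coefficient 12; dividing the denominator through by 12 makes it monic.

Therefore the answer is s^4 - 4*s^3/3 + s^2/12 + s/3 - 1/12.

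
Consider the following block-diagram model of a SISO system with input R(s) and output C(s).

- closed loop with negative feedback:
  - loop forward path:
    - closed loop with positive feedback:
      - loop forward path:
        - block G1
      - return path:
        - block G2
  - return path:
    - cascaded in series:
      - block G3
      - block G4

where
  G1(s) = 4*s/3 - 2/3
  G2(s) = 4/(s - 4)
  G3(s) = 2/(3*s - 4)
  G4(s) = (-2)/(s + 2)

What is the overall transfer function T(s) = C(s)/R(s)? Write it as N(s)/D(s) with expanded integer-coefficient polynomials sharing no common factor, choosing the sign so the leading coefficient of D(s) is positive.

Step 1. collapse the loop (G1 forward, G2 return); result (-4*s^2 + 18*s - 8)/(13*s + 4)
Step 2. cascade G3, G4; result (-4)/(3*s^2 + 2*s - 8)
Step 3. reduce the feedback loop with forward [G1/(1-G1*G2)] and return (G3*G4): this yields T(s), and no further normalization is needed

Final answer: (-12*s^4 + 46*s^3 + 44*s^2 - 160*s + 64)/(39*s^3 + 54*s^2 - 168*s)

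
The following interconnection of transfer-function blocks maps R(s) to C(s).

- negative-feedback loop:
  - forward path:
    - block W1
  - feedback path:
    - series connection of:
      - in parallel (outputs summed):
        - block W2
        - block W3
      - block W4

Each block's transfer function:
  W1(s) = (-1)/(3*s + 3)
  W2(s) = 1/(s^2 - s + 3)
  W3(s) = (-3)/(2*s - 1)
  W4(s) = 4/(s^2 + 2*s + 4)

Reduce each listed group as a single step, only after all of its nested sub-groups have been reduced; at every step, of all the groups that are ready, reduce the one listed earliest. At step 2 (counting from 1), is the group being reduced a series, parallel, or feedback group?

Step 1: add W2, W3 (parallel)
Step 2: combine (W2+W3), W4 in series
Step 3: close the feedback loop around W1, ((W2+W3)*W4)
The group at step 2 is a series group.

Final answer: series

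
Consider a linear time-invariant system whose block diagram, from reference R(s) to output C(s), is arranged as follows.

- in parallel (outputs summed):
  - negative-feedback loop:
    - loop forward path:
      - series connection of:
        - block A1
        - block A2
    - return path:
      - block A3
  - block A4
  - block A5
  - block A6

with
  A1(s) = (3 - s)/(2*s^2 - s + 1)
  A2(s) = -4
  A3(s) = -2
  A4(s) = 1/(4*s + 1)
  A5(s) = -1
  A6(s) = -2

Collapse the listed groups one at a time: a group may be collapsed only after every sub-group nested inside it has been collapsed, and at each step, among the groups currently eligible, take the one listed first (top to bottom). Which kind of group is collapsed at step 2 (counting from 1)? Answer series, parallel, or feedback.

Answer: feedback

Working:
(1) reduce the series chain A1, A2
(2) feedback reduction of (A1*A2), A3
(3) reduce the parallel group [(A1*A2)/(1+(A1*A2)*A3)], A4, A5, A6
Step 2 collapses a feedback group.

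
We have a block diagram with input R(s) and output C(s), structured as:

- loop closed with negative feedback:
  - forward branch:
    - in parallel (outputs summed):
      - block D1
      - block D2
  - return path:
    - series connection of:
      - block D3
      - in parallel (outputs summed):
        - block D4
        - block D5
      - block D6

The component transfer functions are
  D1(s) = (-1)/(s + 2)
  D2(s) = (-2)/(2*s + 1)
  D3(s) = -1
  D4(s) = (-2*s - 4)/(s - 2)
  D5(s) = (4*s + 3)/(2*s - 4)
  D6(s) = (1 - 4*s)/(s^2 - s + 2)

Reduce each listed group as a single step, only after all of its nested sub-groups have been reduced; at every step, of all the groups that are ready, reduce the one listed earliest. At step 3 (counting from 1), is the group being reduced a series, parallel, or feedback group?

Reducing step by step:

Step 1: reduce the parallel group D1, D2
Step 2: sum the parallel branches D4, D5
Step 3: cascade D3, (D4+D5), D6
Step 4: reduce the feedback loop with forward (D1+D2) and return (D3*(D4+D5)*D6)
The group at step 3 is a series group.

Answer: series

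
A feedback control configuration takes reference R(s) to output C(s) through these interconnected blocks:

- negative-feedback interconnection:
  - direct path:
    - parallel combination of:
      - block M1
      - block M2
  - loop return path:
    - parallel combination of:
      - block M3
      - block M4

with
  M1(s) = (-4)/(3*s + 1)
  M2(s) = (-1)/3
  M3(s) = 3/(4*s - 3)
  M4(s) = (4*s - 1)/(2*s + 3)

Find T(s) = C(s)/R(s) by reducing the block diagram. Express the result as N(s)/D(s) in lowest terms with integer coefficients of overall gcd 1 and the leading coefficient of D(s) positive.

Answer: (-24*s^3 - 122*s^2 - 51*s + 117)/(24*s^3 - 100*s^2 + 31*s - 183)

Working:
Step 1. parallel reduction of M1, M2 = (-3*s - 13)/(9*s + 3)
Step 2. reduce the parallel group M3, M4 = (16*s^2 - 10*s + 12)/(8*s^2 + 6*s - 9)
Step 3. close the feedback loop around (M1+M2), (M3+M4), which is the overall transfer function T(s) = C(s)/R(s) in lowest terms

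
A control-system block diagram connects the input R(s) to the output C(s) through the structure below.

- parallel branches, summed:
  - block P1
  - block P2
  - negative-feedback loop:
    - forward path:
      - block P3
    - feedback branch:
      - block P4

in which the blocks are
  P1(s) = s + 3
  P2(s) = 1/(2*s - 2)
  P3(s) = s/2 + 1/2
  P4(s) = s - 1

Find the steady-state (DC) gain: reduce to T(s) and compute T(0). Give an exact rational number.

First reduce the diagram to T(s).

Step 1. close the feedback loop around P3, P4 gives (s + 1)/(s^2 + 1)
Step 2. reduce the parallel group P1, P2, [P3/(1+P3*P4)] gives (2*s^4 + 4*s^3 - s^2 + 4*s - 7)/(2*s^3 - 2*s^2 + 2*s - 2)
Evaluating the step-2 result (the overall T(s)) at s = 0 gives T(0) = -7/(-2) = 7/2.

Answer: 7/2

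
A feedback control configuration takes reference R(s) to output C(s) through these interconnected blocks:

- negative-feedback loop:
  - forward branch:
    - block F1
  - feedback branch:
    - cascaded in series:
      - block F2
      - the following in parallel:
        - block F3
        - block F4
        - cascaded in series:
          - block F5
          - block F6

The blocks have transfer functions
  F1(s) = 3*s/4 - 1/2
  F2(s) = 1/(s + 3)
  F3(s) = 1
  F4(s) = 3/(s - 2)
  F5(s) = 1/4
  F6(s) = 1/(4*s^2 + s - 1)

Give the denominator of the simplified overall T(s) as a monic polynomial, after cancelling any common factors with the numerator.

Answer: s^4 + 27*s^3/28 - 421*s^2/112 - 33*s/28 + 27/28

Working:
Step 1 - reduce the series chain F5, F6; result 1/(16*s^2 + 4*s - 4)
Step 2 - sum the parallel branches F3, F4, (F5*F6); result (16*s^3 + 20*s^2 + s - 6)/(16*s^3 - 28*s^2 - 12*s + 8)
Step 3 - multiply F2, (F3+F4+(F5*F6)) (series); result (16*s^3 + 20*s^2 + s - 6)/(16*s^4 + 20*s^3 - 96*s^2 - 28*s + 24)
Step 4 - reduce the feedback loop with forward F1 and return (F2*(F3+F4+(F5*F6))); result (48*s^5 + 28*s^4 - 328*s^3 + 108*s^2 + 128*s - 48)/(112*s^4 + 108*s^3 - 421*s^2 - 132*s + 108)
No further cancellation is possible in the step-4 result, so that is T(s). Its denominator becomes monic after dividing by the leading coefficient 112.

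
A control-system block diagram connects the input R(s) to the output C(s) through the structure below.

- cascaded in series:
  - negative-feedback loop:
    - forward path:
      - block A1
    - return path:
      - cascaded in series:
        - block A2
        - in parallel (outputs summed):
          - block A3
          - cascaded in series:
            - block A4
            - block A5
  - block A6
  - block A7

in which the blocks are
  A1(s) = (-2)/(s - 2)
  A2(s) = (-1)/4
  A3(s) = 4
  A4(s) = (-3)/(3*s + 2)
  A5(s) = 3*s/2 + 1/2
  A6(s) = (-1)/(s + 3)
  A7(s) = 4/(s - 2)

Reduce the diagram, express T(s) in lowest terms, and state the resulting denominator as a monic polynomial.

1. cascade A4, A5 = (-9*s - 3)/(6*s + 4)
2. parallel reduction of A3, (A4*A5) = (15*s + 13)/(6*s + 4)
3. multiply A2, (A3+(A4*A5)) (series) = (-15*s - 13)/(24*s + 16)
4. reduce the feedback loop with forward A1 and return (A2*(A3+(A4*A5))) = (-24*s - 16)/(12*s^2 - s - 3)
5. multiply [A1/(1+A1*(A2*(A3+(A4*A5))))], A6, A7 (series) = (96*s + 64)/(12*s^4 + 11*s^3 - 76*s^2 + 3*s + 18)
No further cancellation is possible in the step-5 result, so that is T(s). Its denominator becomes monic after dividing by the leading coefficient 12.

Hence the answer: s^4 + 11*s^3/12 - 19*s^2/3 + s/4 + 3/2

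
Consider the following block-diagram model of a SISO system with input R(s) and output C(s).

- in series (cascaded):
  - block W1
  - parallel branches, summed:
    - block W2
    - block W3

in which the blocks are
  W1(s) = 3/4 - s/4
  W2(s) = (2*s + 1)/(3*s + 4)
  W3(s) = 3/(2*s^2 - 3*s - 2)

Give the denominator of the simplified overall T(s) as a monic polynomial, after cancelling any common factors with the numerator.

The answer is s^3 - s^2/6 - 3*s - 4/3.

Reasoning:
[1] combine W2, W3 in parallel: (4*s^3 - 4*s^2 + 2*s + 10)/(6*s^3 - s^2 - 18*s - 8)
[2] series reduction of W1, (W2+W3): (-2*s^4 + 8*s^3 - 7*s^2 - 2*s + 15)/(12*s^3 - 2*s^2 - 36*s - 16)
Step 2 gives the fully reduced T(s), with no common factor left to cancel. The denominator's leading coefficient is 12, so divide each of its coefficients by 12 to get the monic form.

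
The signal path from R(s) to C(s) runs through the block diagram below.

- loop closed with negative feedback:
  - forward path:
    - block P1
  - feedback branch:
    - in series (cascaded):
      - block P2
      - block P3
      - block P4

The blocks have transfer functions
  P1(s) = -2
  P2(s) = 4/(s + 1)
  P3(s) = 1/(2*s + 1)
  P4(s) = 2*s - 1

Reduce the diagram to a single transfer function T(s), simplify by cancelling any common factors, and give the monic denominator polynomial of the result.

The answer is s^2 - 13*s/2 + 9/2.

Reasoning:
[1] combine P2, P3, P4 in series gives (8*s - 4)/(2*s^2 + 3*s + 1)
[2] feedback reduction of P1, (P2*P3*P4) gives (-4*s^2 - 6*s - 2)/(2*s^2 - 13*s + 9)
T(s) is the step-2 result (common factors already cancelled). Leading coefficient of the denominator: 2. Divide through by 2 for the monic polynomial.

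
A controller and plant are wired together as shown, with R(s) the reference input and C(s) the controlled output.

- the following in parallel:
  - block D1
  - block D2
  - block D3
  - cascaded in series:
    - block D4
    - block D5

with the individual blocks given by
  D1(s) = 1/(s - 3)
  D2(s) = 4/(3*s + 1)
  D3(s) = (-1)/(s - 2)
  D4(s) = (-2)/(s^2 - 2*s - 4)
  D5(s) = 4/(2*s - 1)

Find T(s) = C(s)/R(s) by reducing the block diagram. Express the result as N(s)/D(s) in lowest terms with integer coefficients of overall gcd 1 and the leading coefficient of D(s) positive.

First reduce the diagram to T(s).

1. reduce the series chain D4, D5, giving (-8)/(2*s^3 - 5*s^2 - 6*s + 4)
2. parallel reduction of D1, D2, D3, (D4*D5), giving the overall T(s)

Answer: (8*s^5 - 54*s^4 + 87*s^3 + 105*s^2 - 322*s + 52)/(6*s^6 - 43*s^5 + 78*s^4 + 43*s^3 - 164*s^2 + 16*s + 24)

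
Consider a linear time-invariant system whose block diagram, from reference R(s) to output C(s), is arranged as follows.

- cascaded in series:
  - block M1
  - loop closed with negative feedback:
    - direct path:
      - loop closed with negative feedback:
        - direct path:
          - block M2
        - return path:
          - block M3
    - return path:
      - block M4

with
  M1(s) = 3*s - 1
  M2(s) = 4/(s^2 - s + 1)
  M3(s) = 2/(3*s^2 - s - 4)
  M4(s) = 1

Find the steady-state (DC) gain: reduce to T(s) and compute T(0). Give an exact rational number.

First reduce the diagram to T(s).

Step 1: collapse the loop (M2 forward, M3 return) gives (12*s^2 - 4*s - 16)/(3*s^4 - 4*s^3 + 3*s + 4)
Step 2: reduce the feedback loop with forward [M2/(1+M2*M3)] and return M4 gives (12*s^2 - 4*s - 16)/(3*s^4 - 4*s^3 + 12*s^2 - s - 12)
Step 3: series reduction of M1, [[M2/(1+M2*M3)]/(1+[M2/(1+M2*M3)]*M4)] gives (36*s^3 - 24*s^2 - 44*s + 16)/(3*s^4 - 4*s^3 + 12*s^2 - s - 12)
The step-3 result is T(s). Setting s = 0: T(0) = 16/(-12) = -4/3.

Answer: -4/3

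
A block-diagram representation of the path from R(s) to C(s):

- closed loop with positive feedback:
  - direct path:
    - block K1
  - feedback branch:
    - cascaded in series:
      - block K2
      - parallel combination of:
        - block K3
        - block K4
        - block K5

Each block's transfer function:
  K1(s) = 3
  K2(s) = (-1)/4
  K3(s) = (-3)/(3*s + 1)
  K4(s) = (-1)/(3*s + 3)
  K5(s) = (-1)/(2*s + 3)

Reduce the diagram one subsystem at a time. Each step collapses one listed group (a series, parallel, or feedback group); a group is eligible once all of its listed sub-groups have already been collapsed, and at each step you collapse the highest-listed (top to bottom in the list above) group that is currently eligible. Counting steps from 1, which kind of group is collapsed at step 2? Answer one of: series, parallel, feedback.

[1] add K3, K4, K5 (parallel)
[2] series reduction of K2, (K3+K4+K5)
[3] collapse the loop (K1 forward, (K2*(K3+K4+K5)) return)
So the answer for step 2 is series.

Answer: series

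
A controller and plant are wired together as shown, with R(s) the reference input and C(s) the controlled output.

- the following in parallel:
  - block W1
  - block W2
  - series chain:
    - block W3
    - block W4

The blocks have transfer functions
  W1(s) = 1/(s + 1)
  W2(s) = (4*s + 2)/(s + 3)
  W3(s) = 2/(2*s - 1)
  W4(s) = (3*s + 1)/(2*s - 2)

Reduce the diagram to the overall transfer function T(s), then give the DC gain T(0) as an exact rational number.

(1) multiply W3, W4 (series): (3*s + 1)/(2*s^2 - 3*s + 1)
(2) sum the parallel branches W1, W2, (W3*W4): (8*s^4 + 5*s^3 + 6*s^2 + 5*s + 8)/(2*s^4 + 5*s^3 - 5*s^2 - 5*s + 3)
DC gain: substitute s = 0 into T(s) from step 2: T(0) = 8/3.

Final answer: 8/3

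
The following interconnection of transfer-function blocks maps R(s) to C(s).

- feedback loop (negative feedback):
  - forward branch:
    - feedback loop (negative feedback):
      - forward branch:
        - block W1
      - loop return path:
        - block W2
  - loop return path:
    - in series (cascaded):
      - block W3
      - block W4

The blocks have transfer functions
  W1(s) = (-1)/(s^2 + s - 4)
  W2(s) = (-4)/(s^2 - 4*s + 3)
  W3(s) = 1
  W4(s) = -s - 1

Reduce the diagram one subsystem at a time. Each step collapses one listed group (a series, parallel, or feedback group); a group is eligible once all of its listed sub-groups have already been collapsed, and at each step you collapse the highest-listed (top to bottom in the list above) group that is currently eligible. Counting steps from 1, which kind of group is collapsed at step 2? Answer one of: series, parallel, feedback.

Step 1. feedback reduction of W1, W2
Step 2. reduce the series chain W3, W4
Step 3. feedback reduction of [W1/(1+W1*W2)], (W3*W4)
So the answer for step 2 is series.

Therefore the answer is series.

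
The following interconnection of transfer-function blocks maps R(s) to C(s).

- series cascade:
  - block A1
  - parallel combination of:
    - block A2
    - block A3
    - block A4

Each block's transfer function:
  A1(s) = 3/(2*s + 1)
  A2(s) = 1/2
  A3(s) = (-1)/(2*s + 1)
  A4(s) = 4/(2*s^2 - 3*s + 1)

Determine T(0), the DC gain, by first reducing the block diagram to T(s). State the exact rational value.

Answer: 21/2

Working:
Step 1 - reduce the parallel group A2, A3, A4 gives (4*s^3 - 8*s^2 + 21*s + 7)/(8*s^3 - 8*s^2 - 2*s + 2)
Step 2 - combine A1, (A2+A3+A4) in series gives (12*s^3 - 24*s^2 + 63*s + 21)/(16*s^4 - 8*s^3 - 12*s^2 + 2*s + 2)
The step-2 result is T(s). Setting s = 0: T(0) = 21/2.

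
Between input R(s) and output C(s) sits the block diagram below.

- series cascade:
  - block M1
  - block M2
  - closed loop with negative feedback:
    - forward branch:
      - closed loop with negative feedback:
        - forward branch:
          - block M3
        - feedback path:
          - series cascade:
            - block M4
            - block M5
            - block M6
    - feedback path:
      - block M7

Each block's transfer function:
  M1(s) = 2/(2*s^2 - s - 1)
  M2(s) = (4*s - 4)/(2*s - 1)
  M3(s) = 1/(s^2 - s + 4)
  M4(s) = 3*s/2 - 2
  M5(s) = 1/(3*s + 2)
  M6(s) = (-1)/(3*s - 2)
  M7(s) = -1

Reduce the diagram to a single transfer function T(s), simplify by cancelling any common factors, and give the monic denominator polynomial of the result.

First reduce the diagram to T(s).

1. series reduction of M4, M5, M6 -> (4 - 3*s)/(18*s^2 - 8)
2. reduce the feedback loop with forward M3 and return (M4*M5*M6) -> (18*s^2 - 8)/(18*s^4 - 18*s^3 + 64*s^2 + 5*s - 28)
3. collapse the loop ([M3/(1+M3*(M4*M5*M6))] forward, M7 return) -> (18*s^2 - 8)/(18*s^4 - 18*s^3 + 46*s^2 + 5*s - 20)
4. series reduction of M1, M2, [[M3/(1+M3*(M4*M5*M6))]/(1+[M3/(1+M3*(M4*M5*M6))]*M7)] -> (144*s^2 - 64)/(72*s^6 - 72*s^5 + 166*s^4 + 38*s^3 - 126*s^2 - 5*s + 20)
That last expression is T(s), already simplified. Scaling its denominator by 1/72 (the reciprocal of the leading coefficient) yields the monic denominator.

Answer: s^6 - s^5 + 83*s^4/36 + 19*s^3/36 - 7*s^2/4 - 5*s/72 + 5/18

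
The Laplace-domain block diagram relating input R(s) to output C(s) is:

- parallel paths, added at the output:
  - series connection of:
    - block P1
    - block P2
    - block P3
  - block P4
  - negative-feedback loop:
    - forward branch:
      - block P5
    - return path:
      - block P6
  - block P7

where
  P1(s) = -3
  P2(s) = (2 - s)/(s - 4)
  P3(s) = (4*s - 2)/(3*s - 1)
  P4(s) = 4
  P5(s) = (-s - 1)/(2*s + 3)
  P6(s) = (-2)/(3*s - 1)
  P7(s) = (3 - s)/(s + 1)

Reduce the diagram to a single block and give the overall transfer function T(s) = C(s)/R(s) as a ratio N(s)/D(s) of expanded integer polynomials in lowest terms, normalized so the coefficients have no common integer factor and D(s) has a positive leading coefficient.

Step 1: reduce the series chain P1, P2, P3 = (12*s^2 - 30*s + 12)/(3*s^2 - 13*s + 4)
Step 2: close the feedback loop around P5, P6 = (-3*s^2 - 2*s + 1)/(6*s^2 + 9*s - 1)
Step 3: reduce the parallel group (P1*P2*P3), P4, [P5/(1+P5*P6)], P7, giving the overall T(s)

Hence the answer: (117*s^5 - 3*s^4 - 877*s^3 - 601*s^2 + 440*s - 36)/(18*s^5 - 33*s^4 - 147*s^3 - 47*s^2 + 45*s - 4)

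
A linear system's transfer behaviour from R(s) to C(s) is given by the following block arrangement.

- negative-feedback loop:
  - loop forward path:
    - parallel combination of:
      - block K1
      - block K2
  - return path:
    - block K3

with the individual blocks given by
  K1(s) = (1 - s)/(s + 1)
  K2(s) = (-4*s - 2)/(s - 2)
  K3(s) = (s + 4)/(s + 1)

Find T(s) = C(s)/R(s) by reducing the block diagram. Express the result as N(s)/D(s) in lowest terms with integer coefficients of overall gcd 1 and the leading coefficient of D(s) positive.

Step 1: parallel reduction of K1, K2 -> (-5*s^2 - 3*s - 4)/(s^2 - s - 2)
Step 2: apply the feedback formula to (K1+K2), K3; the result is T(s) itself (integer coefficients, no common factor, positive leading denominator coefficient)

Therefore the answer is (5*s^3 + 8*s^2 + 7*s + 4)/(4*s^3 + 23*s^2 + 19*s + 18).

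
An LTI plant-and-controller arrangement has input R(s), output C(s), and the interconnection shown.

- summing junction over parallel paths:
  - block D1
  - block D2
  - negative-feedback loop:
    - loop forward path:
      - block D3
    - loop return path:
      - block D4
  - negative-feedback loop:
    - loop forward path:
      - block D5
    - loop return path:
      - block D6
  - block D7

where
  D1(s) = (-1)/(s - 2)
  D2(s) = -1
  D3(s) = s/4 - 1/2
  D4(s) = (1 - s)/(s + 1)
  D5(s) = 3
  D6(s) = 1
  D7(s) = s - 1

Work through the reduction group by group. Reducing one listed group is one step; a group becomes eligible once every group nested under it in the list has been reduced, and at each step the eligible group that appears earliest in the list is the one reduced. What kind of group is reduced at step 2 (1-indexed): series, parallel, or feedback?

(1) close the feedback loop around D3, D4
(2) feedback reduction of D5, D6
(3) reduce the parallel group D1, D2, [D3/(1+D3*D4)], [D5/(1+D5*D6)], D7
Step 2: feedback.

Therefore the answer is feedback.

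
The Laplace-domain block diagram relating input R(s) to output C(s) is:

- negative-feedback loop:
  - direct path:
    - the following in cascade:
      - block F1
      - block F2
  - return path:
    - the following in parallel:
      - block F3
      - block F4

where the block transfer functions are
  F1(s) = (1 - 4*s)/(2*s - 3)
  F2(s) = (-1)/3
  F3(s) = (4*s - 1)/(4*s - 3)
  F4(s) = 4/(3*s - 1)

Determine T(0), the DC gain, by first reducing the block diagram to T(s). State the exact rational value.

Step 1 - reduce the series chain F1, F2 gives (4*s - 1)/(6*s - 9)
Step 2 - sum the parallel branches F3, F4 gives (12*s^2 + 9*s - 11)/(12*s^2 - 13*s + 3)
Step 3 - apply the feedback formula to (F1*F2), (F3+F4) gives (48*s^3 - 64*s^2 + 25*s - 3)/(120*s^3 - 162*s^2 + 82*s - 16)
That last expression is T(s); at s = 0 only the constant terms survive, so T(0) = -3/(-16) = 3/16.

Hence the answer: 3/16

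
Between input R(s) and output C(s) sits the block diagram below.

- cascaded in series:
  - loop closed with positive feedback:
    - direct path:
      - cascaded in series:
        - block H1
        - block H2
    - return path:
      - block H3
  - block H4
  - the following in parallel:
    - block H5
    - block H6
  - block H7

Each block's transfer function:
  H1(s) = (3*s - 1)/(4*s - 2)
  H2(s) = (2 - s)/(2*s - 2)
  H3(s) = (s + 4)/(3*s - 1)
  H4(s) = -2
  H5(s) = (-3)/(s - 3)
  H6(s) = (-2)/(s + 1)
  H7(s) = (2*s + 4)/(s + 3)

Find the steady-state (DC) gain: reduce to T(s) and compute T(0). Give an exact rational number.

Reducing step by step:

Step 1: multiply H1, H2 (series) -> (-3*s^2 + 7*s - 2)/(8*s^2 - 12*s + 4)
Step 2: close the feedback loop around (H1*H2), H3 -> (-3*s^2 + 7*s - 2)/(9*s^2 - 10*s - 4)
Step 3: sum the parallel branches H5, H6 -> (3 - 5*s)/(s^2 - 2*s - 3)
Step 4: multiply [(H1*H2)/(1-(H1*H2)*H3)], H4, (H5+H6), H7 (series) -> (-60*s^4 + 56*s^3 + 228*s^2 - 224*s + 48)/(9*s^5 - s^4 - 95*s^3 + 5*s^2 + 126*s + 36)
Evaluating the step-4 result (the overall T(s)) at s = 0 gives T(0) = 48/36 = 4/3.

Answer: 4/3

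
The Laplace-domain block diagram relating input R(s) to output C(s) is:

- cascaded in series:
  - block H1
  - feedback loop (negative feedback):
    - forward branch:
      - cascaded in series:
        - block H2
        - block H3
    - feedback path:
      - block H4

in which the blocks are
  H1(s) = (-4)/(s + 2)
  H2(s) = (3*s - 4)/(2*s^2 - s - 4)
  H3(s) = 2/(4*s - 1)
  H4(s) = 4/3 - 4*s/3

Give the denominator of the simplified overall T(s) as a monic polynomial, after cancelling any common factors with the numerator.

The answer is s^4 + s^3/4 - 73*s^2/24 + s/12 - 5/3.

Reasoning:
Step 1: combine H2, H3 in series = (6*s - 8)/(8*s^3 - 6*s^2 - 15*s + 4)
Step 2: feedback reduction of (H2*H3), H4 = (18*s - 24)/(24*s^3 - 42*s^2 + 11*s - 20)
Step 3: series reduction of H1, [(H2*H3)/(1+(H2*H3)*H4)] = (96 - 72*s)/(24*s^4 + 6*s^3 - 73*s^2 + 2*s - 40)
T(s) is the step-3 result (common factors already cancelled). Leading coefficient of the denominator: 24. Divide through by 24 for the monic polynomial.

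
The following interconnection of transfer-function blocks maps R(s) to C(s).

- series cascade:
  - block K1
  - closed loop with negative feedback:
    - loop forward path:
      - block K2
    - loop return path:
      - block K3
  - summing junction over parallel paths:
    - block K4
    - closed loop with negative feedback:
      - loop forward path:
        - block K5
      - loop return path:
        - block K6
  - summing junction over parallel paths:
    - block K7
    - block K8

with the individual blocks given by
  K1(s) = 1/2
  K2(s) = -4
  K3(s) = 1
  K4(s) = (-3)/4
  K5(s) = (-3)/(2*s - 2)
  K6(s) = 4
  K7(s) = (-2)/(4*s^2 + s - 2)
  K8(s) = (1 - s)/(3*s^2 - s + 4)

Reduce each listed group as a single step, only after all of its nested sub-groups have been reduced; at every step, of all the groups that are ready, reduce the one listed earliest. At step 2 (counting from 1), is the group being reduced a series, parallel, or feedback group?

Step 1 - reduce the feedback loop with forward K2 and return K3
Step 2 - collapse the loop (K5 forward, K6 return)
Step 3 - parallel reduction of K4, [K5/(1+K5*K6)]
Step 4 - parallel reduction of K7, K8
Step 5 - multiply K1, [K2/(1+K2*K3)], (K4+[K5/(1+K5*K6)]), (K7+K8) (series)
At step 2 the group reduced is feedback.

Final answer: feedback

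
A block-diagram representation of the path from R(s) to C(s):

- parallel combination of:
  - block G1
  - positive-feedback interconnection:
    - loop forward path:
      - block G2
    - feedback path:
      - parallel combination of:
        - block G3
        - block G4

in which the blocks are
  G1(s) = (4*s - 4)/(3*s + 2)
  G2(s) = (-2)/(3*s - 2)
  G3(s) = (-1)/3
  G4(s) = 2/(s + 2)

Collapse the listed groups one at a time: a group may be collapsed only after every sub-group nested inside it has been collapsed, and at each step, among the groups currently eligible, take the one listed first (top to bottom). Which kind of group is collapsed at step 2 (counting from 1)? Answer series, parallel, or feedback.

1. sum the parallel branches G3, G4
2. reduce the feedback loop with forward G2 and return (G3+G4)
3. parallel reduction of G1, [G2/(1-G2*(G3+G4))]
Step 2 collapses a feedback group.

Final answer: feedback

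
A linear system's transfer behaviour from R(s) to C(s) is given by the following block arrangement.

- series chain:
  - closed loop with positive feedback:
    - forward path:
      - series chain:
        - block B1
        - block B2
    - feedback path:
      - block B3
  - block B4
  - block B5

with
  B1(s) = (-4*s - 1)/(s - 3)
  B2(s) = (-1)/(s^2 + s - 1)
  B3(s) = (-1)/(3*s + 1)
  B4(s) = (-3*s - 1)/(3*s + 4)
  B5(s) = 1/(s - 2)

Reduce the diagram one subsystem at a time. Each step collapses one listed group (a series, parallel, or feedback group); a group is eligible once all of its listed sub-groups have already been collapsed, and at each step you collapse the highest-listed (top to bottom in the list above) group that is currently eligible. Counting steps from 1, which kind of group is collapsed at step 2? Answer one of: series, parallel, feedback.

Step 1: multiply B1, B2 (series)
Step 2: apply the feedback formula to (B1*B2), B3
Step 3: cascade [(B1*B2)/(1-(B1*B2)*B3)], B4, B5
At step 2 the group reduced is feedback.

Therefore the answer is feedback.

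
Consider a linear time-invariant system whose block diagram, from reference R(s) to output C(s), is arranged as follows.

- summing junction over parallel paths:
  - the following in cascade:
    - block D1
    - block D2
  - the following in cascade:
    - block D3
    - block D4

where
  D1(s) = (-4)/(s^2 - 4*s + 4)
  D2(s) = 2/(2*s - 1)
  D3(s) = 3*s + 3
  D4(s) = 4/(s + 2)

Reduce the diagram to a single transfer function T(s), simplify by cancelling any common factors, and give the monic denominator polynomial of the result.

First reduce the diagram to T(s).

Step 1: combine D1, D2 in series, giving (-8)/(2*s^3 - 9*s^2 + 12*s - 4)
Step 2: cascade D3, D4, giving (12*s + 12)/(s + 2)
Step 3: sum the parallel branches (D1*D2), (D3*D4), giving (24*s^4 - 84*s^3 + 36*s^2 + 88*s - 64)/(2*s^4 - 5*s^3 - 6*s^2 + 20*s - 8)
Step 3 gives the fully reduced T(s), with no common factor left to cancel. The denominator's leading coefficient is 2, so divide each of its coefficients by 2 to get the monic form.

Answer: s^4 - 5*s^3/2 - 3*s^2 + 10*s - 4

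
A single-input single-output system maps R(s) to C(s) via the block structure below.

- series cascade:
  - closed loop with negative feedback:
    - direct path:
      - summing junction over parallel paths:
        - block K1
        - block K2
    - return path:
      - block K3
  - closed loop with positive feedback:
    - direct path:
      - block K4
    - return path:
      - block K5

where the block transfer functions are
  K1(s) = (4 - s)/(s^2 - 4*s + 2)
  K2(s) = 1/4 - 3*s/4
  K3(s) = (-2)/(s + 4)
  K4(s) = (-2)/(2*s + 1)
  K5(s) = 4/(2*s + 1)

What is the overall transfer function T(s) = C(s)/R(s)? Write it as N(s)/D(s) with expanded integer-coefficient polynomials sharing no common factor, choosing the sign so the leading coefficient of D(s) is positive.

Step 1 - parallel reduction of K1, K2; result (-3*s^3 + 13*s^2 - 14*s + 18)/(4*s^2 - 16*s + 8)
Step 2 - collapse the loop ((K1+K2) forward, K3 return); result (-3*s^4 + s^3 + 38*s^2 - 38*s + 72)/(10*s^3 - 26*s^2 - 28*s - 4)
Step 3 - close the feedback loop around K4, K5; result (-4*s - 2)/(4*s^2 + 4*s + 9)
Step 4 - reduce the series chain [(K1+K2)/(1+(K1+K2)*K3)], [K4/(1-K4*K5)]: this yields T(s), and no further normalization is needed

Hence the answer: (6*s^5 + s^4 - 77*s^3 + 38*s^2 - 106*s - 72)/(20*s^5 - 32*s^4 - 63*s^3 - 181*s^2 - 134*s - 18)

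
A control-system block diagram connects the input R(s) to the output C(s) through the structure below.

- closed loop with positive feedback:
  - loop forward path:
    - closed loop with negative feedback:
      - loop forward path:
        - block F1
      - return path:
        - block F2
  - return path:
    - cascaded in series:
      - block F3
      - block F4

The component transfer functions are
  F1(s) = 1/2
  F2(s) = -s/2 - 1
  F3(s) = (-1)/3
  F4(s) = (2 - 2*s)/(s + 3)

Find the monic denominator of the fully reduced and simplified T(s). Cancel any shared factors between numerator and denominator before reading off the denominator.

[1] feedback reduction of F1, F2: (-2)/(s - 2)
[2] multiply F3, F4 (series): (2*s - 2)/(3*s + 9)
[3] collapse the loop ([F1/(1+F1*F2)] forward, (F3*F4) return): (-6*s - 18)/(3*s^2 + 7*s - 22)
T(s) is the step-3 result (common factors already cancelled). Leading coefficient of the denominator: 3. Divide through by 3 for the monic polynomial.

Final answer: s^2 + 7*s/3 - 22/3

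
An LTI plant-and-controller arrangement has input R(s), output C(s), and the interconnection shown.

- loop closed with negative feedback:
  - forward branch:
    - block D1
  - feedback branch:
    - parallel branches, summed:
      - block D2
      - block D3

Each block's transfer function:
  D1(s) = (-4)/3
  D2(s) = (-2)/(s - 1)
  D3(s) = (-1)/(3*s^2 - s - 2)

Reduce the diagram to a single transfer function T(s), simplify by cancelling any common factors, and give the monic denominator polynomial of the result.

The answer is s^2 + 7*s/3 + 14/9.

Reasoning:
Step 1. add D2, D3 (parallel) = (-6*s - 5)/(3*s^2 - s - 2)
Step 2. feedback reduction of D1, (D2+D3) = (-12*s^2 + 4*s + 8)/(9*s^2 + 21*s + 14)
The result of step 2 is T(s) in lowest terms. Its denominator has leading coefficient 9; dividing the denominator through by 9 makes it monic.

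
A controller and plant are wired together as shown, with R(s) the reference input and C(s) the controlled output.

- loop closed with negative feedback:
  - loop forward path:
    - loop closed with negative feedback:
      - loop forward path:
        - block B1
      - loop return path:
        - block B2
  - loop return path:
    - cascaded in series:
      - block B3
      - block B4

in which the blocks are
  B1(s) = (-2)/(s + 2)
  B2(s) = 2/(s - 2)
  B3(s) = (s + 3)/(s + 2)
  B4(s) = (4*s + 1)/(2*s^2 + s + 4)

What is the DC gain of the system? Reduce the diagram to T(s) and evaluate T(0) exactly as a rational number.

First reduce the diagram to T(s).

[1] apply the feedback formula to B1, B2, giving (4 - 2*s)/(s^2 - 8)
[2] cascade B3, B4, giving (4*s^2 + 13*s + 3)/(2*s^3 + 5*s^2 + 6*s + 8)
[3] feedback reduction of [B1/(1+B1*B2)], (B3*B4), giving (-4*s^4 - 2*s^3 + 8*s^2 + 8*s + 32)/(2*s^5 + 5*s^4 - 18*s^3 - 42*s^2 - 2*s - 52)
That last expression is T(s); at s = 0 only the constant terms survive, so T(0) = 32/(-52) = -8/13.

Answer: -8/13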